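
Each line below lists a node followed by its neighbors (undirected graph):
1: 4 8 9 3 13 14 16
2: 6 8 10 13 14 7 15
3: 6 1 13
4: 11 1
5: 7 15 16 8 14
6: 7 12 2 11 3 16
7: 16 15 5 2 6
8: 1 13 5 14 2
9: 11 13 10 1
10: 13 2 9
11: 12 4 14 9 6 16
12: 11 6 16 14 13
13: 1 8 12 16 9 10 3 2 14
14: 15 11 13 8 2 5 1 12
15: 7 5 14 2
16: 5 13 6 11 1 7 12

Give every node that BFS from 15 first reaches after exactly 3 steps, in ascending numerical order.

3, 4, 9

Level 0: 15
Level 1: 2, 5, 7, 14
Level 2: 1, 6, 8, 10, 11, 12, 13, 16
Level 3: 3, 4, 9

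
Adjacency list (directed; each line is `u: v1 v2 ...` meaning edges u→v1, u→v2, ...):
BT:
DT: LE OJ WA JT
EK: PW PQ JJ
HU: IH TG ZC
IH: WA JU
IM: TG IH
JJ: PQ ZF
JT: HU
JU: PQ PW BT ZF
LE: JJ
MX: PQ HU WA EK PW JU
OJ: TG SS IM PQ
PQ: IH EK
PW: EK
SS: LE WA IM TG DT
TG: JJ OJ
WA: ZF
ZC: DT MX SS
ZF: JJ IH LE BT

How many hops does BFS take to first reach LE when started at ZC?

2

Level 0: ZC
Level 1: DT, MX, SS
Level 2: EK, HU, IM, JT, JU, LE, OJ, PQ, PW, TG, WA
Level 3: BT, IH, JJ, ZF
LE first appears at level 2.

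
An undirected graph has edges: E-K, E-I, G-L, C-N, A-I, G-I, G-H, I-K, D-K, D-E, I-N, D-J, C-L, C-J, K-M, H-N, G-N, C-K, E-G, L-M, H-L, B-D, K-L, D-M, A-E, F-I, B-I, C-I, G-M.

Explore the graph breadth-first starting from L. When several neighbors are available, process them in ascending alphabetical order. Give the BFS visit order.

Visit L; enqueue C, G, H, K, M → queue [C, G, H, K, M]
Visit C; enqueue I, J, N → queue [G, H, K, M, I, J, N]
Visit G; enqueue E → queue [H, K, M, I, J, N, E]
Visit H → queue [K, M, I, J, N, E]
Visit K; enqueue D → queue [M, I, J, N, E, D]
Visit M → queue [I, J, N, E, D]
Visit I; enqueue A, B, F → queue [J, N, E, D, A, B, F]
Visit J → queue [N, E, D, A, B, F]
Visit N → queue [E, D, A, B, F]
Visit E → queue [D, A, B, F]
Visit D → queue [A, B, F]
Visit A → queue [B, F]
Visit B → queue [F]
Visit F → queue []

L -> C -> G -> H -> K -> M -> I -> J -> N -> E -> D -> A -> B -> F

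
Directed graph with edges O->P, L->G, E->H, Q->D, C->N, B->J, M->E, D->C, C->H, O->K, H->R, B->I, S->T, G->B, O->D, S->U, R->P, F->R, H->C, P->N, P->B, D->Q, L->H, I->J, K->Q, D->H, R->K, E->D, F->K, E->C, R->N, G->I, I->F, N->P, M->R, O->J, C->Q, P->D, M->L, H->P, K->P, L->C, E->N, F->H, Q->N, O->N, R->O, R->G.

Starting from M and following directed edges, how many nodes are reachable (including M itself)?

BFS from M visits: M, R, L, E, P, O, N, K, G, H, C, D, B, J, Q, I, F
Reachable nodes: 17 of 20 total.

17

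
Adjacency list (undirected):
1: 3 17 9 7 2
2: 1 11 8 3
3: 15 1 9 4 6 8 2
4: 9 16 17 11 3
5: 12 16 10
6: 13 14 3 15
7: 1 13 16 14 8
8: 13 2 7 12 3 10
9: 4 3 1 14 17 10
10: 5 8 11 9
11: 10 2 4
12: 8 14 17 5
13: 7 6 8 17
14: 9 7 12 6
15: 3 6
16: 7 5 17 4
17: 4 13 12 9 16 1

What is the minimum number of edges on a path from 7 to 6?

2

Level 0: 7
Level 1: 1, 8, 13, 14, 16
Level 2: 2, 3, 4, 5, 6, 9, 10, 12, 17
Level 3: 11, 15
6 first appears at level 2.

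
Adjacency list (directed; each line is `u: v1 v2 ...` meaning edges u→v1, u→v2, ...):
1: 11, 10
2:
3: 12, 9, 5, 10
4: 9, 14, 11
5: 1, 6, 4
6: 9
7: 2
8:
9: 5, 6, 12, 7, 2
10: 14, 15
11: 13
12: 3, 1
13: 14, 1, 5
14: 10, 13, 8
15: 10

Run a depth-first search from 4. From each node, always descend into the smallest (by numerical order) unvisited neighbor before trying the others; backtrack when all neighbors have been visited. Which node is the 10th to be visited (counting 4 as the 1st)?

15

Visit 4
4 → 9
9 → 2
9 → 5
5 → 1
1 → 10
10 → 14
14 → 8
14 → 13
10 → 15
1 → 11
5 → 6
9 → 7
9 → 12
12 → 3

Visit order: 4, 9, 2, 5, 1, 10, 14, 8, 13, 15, 11, 6, 7, 12, 3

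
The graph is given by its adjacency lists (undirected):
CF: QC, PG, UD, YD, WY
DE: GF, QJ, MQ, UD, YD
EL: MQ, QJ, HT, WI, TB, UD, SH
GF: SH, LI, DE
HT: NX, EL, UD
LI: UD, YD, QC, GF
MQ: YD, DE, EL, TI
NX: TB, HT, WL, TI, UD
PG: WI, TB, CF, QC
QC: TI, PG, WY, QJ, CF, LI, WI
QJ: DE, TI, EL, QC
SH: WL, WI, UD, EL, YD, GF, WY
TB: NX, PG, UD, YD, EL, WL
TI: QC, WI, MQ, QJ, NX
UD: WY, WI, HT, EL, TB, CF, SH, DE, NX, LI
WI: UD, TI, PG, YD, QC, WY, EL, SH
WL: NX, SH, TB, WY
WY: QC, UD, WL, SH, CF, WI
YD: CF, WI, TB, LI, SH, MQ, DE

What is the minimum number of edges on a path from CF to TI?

2

Level 0: CF
Level 1: PG, QC, UD, WY, YD
Level 2: DE, EL, HT, LI, MQ, NX, QJ, SH, TB, TI, WI, WL
Level 3: GF
TI first appears at level 2.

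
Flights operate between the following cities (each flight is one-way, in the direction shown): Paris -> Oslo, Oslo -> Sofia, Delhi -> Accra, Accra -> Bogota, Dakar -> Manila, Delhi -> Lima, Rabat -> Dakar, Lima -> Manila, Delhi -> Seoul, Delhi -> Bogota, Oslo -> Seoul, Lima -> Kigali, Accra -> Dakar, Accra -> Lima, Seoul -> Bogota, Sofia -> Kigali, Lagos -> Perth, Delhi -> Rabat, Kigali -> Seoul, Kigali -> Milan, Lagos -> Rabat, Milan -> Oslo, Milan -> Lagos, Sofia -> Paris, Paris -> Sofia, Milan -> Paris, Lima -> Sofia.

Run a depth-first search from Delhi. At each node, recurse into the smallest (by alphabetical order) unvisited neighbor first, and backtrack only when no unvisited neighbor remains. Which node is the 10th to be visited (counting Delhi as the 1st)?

Visit Delhi
Delhi → Accra
Accra → Bogota
Accra → Dakar
Dakar → Manila
Accra → Lima
Lima → Kigali
Kigali → Milan
Milan → Lagos
Lagos → Perth
Lagos → Rabat
Milan → Oslo
Oslo → Seoul
Oslo → Sofia
Sofia → Paris

Visit order: Delhi, Accra, Bogota, Dakar, Manila, Lima, Kigali, Milan, Lagos, Perth, Rabat, Oslo, Seoul, Sofia, Paris

Perth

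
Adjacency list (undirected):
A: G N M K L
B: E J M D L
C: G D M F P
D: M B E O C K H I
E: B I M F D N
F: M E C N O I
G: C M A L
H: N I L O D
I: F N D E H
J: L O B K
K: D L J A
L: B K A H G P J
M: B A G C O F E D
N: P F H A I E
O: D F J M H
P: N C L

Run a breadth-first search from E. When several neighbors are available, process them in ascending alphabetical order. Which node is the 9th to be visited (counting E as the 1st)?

Visit E; enqueue B, D, F, I, M, N → queue [B, D, F, I, M, N]
Visit B; enqueue J, L → queue [D, F, I, M, N, J, L]
Visit D; enqueue C, H, K, O → queue [F, I, M, N, J, L, C, H, K, O]
Visit F → queue [I, M, N, J, L, C, H, K, O]
Visit I → queue [M, N, J, L, C, H, K, O]
Visit M; enqueue A, G → queue [N, J, L, C, H, K, O, A, G]
Visit N; enqueue P → queue [J, L, C, H, K, O, A, G, P]
Visit J → queue [L, C, H, K, O, A, G, P]
Visit L → queue [C, H, K, O, A, G, P]
Visit C → queue [H, K, O, A, G, P]
Visit H → queue [K, O, A, G, P]
Visit K → queue [O, A, G, P]
Visit O → queue [A, G, P]
Visit A → queue [G, P]
Visit G → queue [P]
Visit P → queue []

Visit order: E, B, D, F, I, M, N, J, L, C, H, K, O, A, G, P

L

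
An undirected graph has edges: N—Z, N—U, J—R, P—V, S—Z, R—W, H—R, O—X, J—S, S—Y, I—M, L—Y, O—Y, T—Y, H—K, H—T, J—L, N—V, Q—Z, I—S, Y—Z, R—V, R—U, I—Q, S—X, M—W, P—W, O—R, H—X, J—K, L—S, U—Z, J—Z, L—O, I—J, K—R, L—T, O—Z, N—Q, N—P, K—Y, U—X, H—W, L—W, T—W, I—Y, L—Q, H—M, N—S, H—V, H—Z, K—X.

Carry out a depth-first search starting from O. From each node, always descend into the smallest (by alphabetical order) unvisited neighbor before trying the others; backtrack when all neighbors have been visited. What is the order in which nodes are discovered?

Visit O
O → L
L → J
J → I
I → M
M → H
H → K
K → R
R → U
U → N
N → P
P → V
P → W
W → T
T → Y
Y → S
S → X
S → Z
Z → Q

O, L, J, I, M, H, K, R, U, N, P, V, W, T, Y, S, X, Z, Q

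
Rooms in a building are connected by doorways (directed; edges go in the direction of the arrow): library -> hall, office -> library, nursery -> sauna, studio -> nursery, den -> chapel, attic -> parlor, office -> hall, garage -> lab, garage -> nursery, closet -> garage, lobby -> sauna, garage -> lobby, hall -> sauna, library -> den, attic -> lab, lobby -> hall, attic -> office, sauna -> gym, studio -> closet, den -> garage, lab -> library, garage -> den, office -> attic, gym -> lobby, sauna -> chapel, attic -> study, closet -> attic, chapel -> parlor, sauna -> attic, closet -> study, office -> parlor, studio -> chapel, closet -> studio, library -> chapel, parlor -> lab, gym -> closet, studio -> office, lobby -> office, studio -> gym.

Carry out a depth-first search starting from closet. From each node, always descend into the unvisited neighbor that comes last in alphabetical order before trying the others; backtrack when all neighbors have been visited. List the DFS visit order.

closet -> study -> studio -> office -> parlor -> lab -> library -> hall -> sauna -> gym -> lobby -> chapel -> attic -> den -> garage -> nursery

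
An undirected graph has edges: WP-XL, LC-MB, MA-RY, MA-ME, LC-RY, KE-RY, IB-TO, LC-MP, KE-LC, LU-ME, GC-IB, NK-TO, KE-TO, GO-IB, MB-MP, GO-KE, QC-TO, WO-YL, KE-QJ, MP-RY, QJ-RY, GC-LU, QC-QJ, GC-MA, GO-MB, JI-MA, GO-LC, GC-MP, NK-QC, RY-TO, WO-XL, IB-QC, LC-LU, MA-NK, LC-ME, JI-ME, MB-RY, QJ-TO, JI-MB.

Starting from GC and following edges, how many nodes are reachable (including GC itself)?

16

BFS from GC visits: GC, MP, MA, LU, IB, RY, MB, LC, NK, ME, JI, TO, QC, GO, QJ, KE
Reachable nodes: 16 of 20 total.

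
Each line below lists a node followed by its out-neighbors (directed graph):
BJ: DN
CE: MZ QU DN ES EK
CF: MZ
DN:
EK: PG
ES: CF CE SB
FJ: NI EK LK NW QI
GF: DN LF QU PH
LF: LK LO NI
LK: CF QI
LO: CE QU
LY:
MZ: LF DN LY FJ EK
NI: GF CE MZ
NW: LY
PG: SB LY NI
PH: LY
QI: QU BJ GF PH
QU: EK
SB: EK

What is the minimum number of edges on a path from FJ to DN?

3

Level 0: FJ
Level 1: EK, LK, NI, NW, QI
Level 2: BJ, CE, CF, GF, LY, MZ, PG, PH, QU
Level 3: DN, ES, LF, SB
Level 4: LO
DN first appears at level 3.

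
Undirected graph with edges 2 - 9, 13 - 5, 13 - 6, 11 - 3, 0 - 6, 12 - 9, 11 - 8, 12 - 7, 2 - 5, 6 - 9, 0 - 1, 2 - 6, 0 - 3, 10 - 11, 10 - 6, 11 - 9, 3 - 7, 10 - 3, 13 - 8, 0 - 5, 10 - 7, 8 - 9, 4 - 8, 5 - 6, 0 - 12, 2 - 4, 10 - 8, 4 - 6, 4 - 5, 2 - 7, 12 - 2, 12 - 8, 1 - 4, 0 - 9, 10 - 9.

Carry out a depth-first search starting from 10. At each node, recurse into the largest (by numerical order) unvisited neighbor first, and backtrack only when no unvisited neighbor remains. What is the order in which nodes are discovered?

10, 11, 9, 12, 8, 13, 6, 5, 4, 2, 7, 3, 0, 1

Visit 10
10 → 11
11 → 9
9 → 12
12 → 8
8 → 13
13 → 6
6 → 5
5 → 4
4 → 2
2 → 7
7 → 3
3 → 0
0 → 1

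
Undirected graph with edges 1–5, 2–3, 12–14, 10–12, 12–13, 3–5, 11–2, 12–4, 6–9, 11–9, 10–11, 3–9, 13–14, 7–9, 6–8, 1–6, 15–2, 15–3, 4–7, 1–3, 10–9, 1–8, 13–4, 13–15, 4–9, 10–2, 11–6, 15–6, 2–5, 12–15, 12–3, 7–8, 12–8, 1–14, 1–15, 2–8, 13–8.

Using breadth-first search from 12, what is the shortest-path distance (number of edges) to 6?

Level 0: 12
Level 1: 3, 4, 8, 10, 13, 14, 15
Level 2: 1, 2, 5, 6, 7, 9, 11
6 first appears at level 2.

2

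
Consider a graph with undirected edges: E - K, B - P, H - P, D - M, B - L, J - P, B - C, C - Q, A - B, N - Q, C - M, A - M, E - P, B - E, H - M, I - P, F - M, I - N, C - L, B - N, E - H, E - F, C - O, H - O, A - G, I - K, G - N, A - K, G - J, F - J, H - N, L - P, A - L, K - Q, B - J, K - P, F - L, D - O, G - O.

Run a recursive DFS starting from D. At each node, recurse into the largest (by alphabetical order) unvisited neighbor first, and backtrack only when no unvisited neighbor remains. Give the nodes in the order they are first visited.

D, O, H, P, L, F, M, C, Q, N, I, K, E, B, J, G, A

Visit D
D → O
O → H
H → P
P → L
L → F
F → M
M → C
C → Q
Q → N
N → I
I → K
K → E
E → B
B → J
J → G
G → A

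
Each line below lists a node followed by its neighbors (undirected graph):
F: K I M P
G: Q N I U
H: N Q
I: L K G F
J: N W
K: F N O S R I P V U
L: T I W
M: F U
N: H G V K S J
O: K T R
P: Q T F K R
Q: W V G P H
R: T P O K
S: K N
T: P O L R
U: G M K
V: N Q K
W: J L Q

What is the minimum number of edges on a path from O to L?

Level 0: O
Level 1: K, R, T
Level 2: F, I, L, N, P, S, U, V
Level 3: G, H, J, M, Q, W
L first appears at level 2.

2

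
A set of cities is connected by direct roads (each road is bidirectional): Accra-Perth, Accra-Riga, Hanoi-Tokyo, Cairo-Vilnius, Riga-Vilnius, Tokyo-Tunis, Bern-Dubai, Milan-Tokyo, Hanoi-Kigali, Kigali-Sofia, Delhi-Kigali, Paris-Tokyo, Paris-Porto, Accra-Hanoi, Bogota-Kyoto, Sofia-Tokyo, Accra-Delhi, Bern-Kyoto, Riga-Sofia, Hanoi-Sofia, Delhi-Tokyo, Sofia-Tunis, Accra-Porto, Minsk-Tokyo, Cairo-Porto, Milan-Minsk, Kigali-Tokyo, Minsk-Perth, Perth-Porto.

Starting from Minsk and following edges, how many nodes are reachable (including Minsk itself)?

BFS from Minsk visits: Minsk, Tokyo, Perth, Milan, Tunis, Sofia, Paris, Kigali, Hanoi, Delhi, Porto, Accra, Riga, Cairo, Vilnius
Reachable nodes: 15 of 19 total.

15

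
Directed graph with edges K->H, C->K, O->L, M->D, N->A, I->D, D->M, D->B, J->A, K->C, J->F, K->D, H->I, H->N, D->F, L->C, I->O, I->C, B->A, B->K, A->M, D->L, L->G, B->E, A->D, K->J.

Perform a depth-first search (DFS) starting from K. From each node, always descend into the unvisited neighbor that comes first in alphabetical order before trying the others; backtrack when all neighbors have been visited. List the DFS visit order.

Visit K
K → C
K → D
D → B
B → A
A → M
B → E
D → F
D → L
L → G
K → H
H → I
I → O
H → N
K → J

K, C, D, B, A, M, E, F, L, G, H, I, O, N, J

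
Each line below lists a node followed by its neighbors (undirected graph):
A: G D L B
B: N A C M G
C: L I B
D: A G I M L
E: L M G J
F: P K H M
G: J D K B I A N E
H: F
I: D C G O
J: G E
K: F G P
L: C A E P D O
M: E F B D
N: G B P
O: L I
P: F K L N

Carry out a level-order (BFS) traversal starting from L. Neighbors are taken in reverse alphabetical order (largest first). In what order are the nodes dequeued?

Visit L; enqueue P, O, E, D, C, A → queue [P, O, E, D, C, A]
Visit P; enqueue N, K, F → queue [O, E, D, C, A, N, K, F]
Visit O; enqueue I → queue [E, D, C, A, N, K, F, I]
Visit E; enqueue M, J, G → queue [D, C, A, N, K, F, I, M, J, G]
Visit D → queue [C, A, N, K, F, I, M, J, G]
Visit C; enqueue B → queue [A, N, K, F, I, M, J, G, B]
Visit A → queue [N, K, F, I, M, J, G, B]
Visit N → queue [K, F, I, M, J, G, B]
Visit K → queue [F, I, M, J, G, B]
Visit F; enqueue H → queue [I, M, J, G, B, H]
Visit I → queue [M, J, G, B, H]
Visit M → queue [J, G, B, H]
Visit J → queue [G, B, H]
Visit G → queue [B, H]
Visit B → queue [H]
Visit H → queue []

L -> P -> O -> E -> D -> C -> A -> N -> K -> F -> I -> M -> J -> G -> B -> H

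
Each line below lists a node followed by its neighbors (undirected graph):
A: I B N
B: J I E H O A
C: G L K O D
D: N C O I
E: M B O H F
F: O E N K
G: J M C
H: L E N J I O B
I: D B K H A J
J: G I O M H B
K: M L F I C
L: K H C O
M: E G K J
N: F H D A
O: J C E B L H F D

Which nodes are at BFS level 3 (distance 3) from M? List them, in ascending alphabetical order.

A, D, N

Level 0: M
Level 1: E, G, J, K
Level 2: B, C, F, H, I, L, O
Level 3: A, D, N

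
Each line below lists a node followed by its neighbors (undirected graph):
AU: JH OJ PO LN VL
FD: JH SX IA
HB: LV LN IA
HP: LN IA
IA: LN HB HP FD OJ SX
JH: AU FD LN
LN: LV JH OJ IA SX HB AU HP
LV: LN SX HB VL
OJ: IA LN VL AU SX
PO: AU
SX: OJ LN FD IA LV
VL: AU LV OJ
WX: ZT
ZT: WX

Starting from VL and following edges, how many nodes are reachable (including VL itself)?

BFS from VL visits: VL, OJ, LV, AU, SX, LN, IA, HB, PO, JH, FD, HP
Reachable nodes: 12 of 14 total.

12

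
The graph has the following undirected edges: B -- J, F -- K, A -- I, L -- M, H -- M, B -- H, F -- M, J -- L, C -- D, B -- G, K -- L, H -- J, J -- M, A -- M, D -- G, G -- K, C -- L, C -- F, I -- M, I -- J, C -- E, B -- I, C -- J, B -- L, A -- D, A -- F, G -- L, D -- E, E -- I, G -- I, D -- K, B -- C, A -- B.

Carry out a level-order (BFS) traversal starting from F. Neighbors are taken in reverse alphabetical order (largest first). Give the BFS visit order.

Visit F; enqueue M, K, C, A → queue [M, K, C, A]
Visit M; enqueue L, J, I, H → queue [K, C, A, L, J, I, H]
Visit K; enqueue G, D → queue [C, A, L, J, I, H, G, D]
Visit C; enqueue E, B → queue [A, L, J, I, H, G, D, E, B]
Visit A → queue [L, J, I, H, G, D, E, B]
Visit L → queue [J, I, H, G, D, E, B]
Visit J → queue [I, H, G, D, E, B]
Visit I → queue [H, G, D, E, B]
Visit H → queue [G, D, E, B]
Visit G → queue [D, E, B]
Visit D → queue [E, B]
Visit E → queue [B]
Visit B → queue []

F, M, K, C, A, L, J, I, H, G, D, E, B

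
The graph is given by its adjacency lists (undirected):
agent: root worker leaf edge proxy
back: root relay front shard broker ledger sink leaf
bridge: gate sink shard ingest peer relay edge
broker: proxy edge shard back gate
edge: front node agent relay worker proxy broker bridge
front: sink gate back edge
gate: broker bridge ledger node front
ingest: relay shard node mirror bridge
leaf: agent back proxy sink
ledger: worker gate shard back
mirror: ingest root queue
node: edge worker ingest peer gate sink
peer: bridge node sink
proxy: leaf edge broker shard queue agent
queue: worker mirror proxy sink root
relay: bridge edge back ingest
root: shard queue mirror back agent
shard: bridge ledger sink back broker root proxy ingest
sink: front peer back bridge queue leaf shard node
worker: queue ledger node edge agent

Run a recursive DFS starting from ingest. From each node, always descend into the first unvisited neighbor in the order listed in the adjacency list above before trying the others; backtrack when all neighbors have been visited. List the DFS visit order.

Visit ingest
ingest → relay
relay → bridge
bridge → gate
gate → broker
broker → proxy
proxy → leaf
leaf → agent
agent → root
root → shard
shard → ledger
ledger → worker
worker → queue
queue → mirror
queue → sink
sink → front
front → back
front → edge
edge → node
node → peer

ingest → relay → bridge → gate → broker → proxy → leaf → agent → root → shard → ledger → worker → queue → mirror → sink → front → back → edge → node → peer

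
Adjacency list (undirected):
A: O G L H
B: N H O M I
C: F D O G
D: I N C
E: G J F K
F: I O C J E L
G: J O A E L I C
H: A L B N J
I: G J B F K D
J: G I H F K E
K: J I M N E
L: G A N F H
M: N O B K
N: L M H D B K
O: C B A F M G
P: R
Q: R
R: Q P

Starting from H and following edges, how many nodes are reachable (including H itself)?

BFS from H visits: H, A, B, J, L, N, G, O, I, M, E, F, K, D, C
Reachable nodes: 15 of 18 total.

15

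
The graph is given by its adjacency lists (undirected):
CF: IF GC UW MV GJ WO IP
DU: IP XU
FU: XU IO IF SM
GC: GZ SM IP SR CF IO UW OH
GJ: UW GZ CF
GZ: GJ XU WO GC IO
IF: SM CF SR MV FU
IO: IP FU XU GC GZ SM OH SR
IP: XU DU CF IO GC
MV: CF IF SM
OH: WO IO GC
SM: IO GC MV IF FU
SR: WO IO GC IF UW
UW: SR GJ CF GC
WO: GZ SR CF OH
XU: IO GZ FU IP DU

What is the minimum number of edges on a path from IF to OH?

Level 0: IF
Level 1: CF, FU, MV, SM, SR
Level 2: GC, GJ, IO, IP, UW, WO, XU
Level 3: DU, GZ, OH
OH first appears at level 3.

3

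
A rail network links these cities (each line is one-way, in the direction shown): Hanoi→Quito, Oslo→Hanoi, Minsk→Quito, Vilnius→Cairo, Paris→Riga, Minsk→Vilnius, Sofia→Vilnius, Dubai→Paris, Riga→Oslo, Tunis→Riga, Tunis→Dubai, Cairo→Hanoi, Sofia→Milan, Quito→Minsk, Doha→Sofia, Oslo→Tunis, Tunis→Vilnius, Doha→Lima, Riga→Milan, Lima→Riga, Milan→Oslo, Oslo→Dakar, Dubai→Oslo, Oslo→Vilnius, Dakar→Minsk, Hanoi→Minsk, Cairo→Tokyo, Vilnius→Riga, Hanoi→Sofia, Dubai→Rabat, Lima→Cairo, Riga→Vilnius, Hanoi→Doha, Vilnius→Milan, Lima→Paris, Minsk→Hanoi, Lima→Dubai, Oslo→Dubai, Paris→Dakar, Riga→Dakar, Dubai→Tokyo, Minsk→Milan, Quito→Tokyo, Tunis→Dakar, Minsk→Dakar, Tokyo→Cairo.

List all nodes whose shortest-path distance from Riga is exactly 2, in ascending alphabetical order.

Level 0: Riga
Level 1: Dakar, Milan, Oslo, Vilnius
Level 2: Cairo, Dubai, Hanoi, Minsk, Tunis
Level 3: Doha, Paris, Quito, Rabat, Sofia, Tokyo
Level 4: Lima

Cairo, Dubai, Hanoi, Minsk, Tunis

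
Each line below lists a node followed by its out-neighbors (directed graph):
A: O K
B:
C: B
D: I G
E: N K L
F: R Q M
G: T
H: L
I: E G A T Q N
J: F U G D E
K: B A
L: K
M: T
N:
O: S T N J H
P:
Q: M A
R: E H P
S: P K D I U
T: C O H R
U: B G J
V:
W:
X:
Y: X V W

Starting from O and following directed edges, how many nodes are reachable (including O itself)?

BFS from O visits: O, S, T, N, J, H, P, K, D, I, U, C, R, F, G, E, L, B, A, Q, M
Reachable nodes: 21 of 25 total.

21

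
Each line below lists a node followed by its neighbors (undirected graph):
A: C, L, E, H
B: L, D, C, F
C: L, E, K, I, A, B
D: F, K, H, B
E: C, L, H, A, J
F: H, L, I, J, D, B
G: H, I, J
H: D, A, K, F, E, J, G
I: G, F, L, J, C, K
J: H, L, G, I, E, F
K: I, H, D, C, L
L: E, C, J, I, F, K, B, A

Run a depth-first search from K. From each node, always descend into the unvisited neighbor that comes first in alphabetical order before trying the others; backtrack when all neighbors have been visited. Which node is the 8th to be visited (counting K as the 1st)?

F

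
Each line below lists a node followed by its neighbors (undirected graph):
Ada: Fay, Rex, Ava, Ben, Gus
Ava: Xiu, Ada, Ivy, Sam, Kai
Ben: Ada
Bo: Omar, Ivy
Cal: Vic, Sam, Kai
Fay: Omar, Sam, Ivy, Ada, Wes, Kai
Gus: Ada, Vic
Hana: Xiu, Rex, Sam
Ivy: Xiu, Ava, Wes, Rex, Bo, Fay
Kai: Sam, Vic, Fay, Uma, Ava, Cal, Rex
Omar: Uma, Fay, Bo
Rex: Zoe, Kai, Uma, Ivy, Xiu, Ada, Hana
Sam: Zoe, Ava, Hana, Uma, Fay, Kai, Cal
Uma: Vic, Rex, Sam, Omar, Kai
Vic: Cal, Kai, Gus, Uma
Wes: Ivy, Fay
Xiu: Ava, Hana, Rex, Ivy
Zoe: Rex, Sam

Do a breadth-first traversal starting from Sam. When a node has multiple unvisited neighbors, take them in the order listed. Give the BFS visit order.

Visit Sam; enqueue Zoe, Ava, Hana, Uma, Fay, Kai, Cal → queue [Zoe, Ava, Hana, Uma, Fay, Kai, Cal]
Visit Zoe; enqueue Rex → queue [Ava, Hana, Uma, Fay, Kai, Cal, Rex]
Visit Ava; enqueue Xiu, Ada, Ivy → queue [Hana, Uma, Fay, Kai, Cal, Rex, Xiu, Ada, Ivy]
Visit Hana → queue [Uma, Fay, Kai, Cal, Rex, Xiu, Ada, Ivy]
Visit Uma; enqueue Vic, Omar → queue [Fay, Kai, Cal, Rex, Xiu, Ada, Ivy, Vic, Omar]
Visit Fay; enqueue Wes → queue [Kai, Cal, Rex, Xiu, Ada, Ivy, Vic, Omar, Wes]
Visit Kai → queue [Cal, Rex, Xiu, Ada, Ivy, Vic, Omar, Wes]
Visit Cal → queue [Rex, Xiu, Ada, Ivy, Vic, Omar, Wes]
Visit Rex → queue [Xiu, Ada, Ivy, Vic, Omar, Wes]
Visit Xiu → queue [Ada, Ivy, Vic, Omar, Wes]
Visit Ada; enqueue Ben, Gus → queue [Ivy, Vic, Omar, Wes, Ben, Gus]
Visit Ivy; enqueue Bo → queue [Vic, Omar, Wes, Ben, Gus, Bo]
Visit Vic → queue [Omar, Wes, Ben, Gus, Bo]
Visit Omar → queue [Wes, Ben, Gus, Bo]
Visit Wes → queue [Ben, Gus, Bo]
Visit Ben → queue [Gus, Bo]
Visit Gus → queue [Bo]
Visit Bo → queue []

Sam Zoe Ava Hana Uma Fay Kai Cal Rex Xiu Ada Ivy Vic Omar Wes Ben Gus Bo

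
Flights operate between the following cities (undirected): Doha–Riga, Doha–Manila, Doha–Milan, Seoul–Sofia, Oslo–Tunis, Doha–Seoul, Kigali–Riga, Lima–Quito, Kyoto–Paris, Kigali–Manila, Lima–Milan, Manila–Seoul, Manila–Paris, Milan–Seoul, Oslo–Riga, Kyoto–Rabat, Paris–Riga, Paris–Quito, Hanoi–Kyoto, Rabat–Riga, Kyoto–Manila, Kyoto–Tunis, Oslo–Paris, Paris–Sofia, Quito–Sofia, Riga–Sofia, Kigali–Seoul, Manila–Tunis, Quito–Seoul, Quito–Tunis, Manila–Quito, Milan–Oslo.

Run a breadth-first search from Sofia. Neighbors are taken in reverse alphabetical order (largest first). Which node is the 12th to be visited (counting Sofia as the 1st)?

Tunis

Visit Sofia; enqueue Seoul, Riga, Quito, Paris → queue [Seoul, Riga, Quito, Paris]
Visit Seoul; enqueue Milan, Manila, Kigali, Doha → queue [Riga, Quito, Paris, Milan, Manila, Kigali, Doha]
Visit Riga; enqueue Rabat, Oslo → queue [Quito, Paris, Milan, Manila, Kigali, Doha, Rabat, Oslo]
Visit Quito; enqueue Tunis, Lima → queue [Paris, Milan, Manila, Kigali, Doha, Rabat, Oslo, Tunis, Lima]
Visit Paris; enqueue Kyoto → queue [Milan, Manila, Kigali, Doha, Rabat, Oslo, Tunis, Lima, Kyoto]
Visit Milan → queue [Manila, Kigali, Doha, Rabat, Oslo, Tunis, Lima, Kyoto]
Visit Manila → queue [Kigali, Doha, Rabat, Oslo, Tunis, Lima, Kyoto]
Visit Kigali → queue [Doha, Rabat, Oslo, Tunis, Lima, Kyoto]
Visit Doha → queue [Rabat, Oslo, Tunis, Lima, Kyoto]
Visit Rabat → queue [Oslo, Tunis, Lima, Kyoto]
Visit Oslo → queue [Tunis, Lima, Kyoto]
Visit Tunis → queue [Lima, Kyoto]
Visit Lima → queue [Kyoto]
Visit Kyoto; enqueue Hanoi → queue [Hanoi]
Visit Hanoi → queue []

Visit order: Sofia, Seoul, Riga, Quito, Paris, Milan, Manila, Kigali, Doha, Rabat, Oslo, Tunis, Lima, Kyoto, Hanoi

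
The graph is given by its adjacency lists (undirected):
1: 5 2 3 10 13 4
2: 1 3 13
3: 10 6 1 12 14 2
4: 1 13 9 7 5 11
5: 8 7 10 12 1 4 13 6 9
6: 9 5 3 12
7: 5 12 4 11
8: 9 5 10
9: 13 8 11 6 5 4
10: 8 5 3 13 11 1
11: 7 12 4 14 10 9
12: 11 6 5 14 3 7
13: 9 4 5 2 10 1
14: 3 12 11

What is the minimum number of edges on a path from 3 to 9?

2

Level 0: 3
Level 1: 1, 2, 6, 10, 12, 14
Level 2: 4, 5, 7, 8, 9, 11, 13
9 first appears at level 2.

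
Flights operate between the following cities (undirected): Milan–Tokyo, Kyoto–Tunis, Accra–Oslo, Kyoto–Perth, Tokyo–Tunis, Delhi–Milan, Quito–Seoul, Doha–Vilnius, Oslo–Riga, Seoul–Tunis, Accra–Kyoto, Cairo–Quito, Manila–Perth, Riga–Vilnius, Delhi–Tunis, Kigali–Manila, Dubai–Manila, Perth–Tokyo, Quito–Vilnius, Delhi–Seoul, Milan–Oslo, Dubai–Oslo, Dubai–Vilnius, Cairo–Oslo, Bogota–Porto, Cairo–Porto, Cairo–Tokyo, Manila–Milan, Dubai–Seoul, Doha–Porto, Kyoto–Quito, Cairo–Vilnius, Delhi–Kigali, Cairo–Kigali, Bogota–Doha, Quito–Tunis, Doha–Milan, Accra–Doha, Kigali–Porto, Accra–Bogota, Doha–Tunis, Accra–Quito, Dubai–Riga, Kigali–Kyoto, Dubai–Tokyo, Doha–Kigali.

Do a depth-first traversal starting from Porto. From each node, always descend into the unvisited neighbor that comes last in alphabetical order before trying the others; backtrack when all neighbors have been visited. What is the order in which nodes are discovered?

Visit Porto
Porto → Kigali
Kigali → Manila
Manila → Perth
Perth → Tokyo
Tokyo → Tunis
Tunis → Seoul
Seoul → Quito
Quito → Vilnius
Vilnius → Riga
Riga → Oslo
Oslo → Milan
Milan → Doha
Doha → Bogota
Bogota → Accra
Accra → Kyoto
Milan → Delhi
Oslo → Dubai
Oslo → Cairo

Porto → Kigali → Manila → Perth → Tokyo → Tunis → Seoul → Quito → Vilnius → Riga → Oslo → Milan → Doha → Bogota → Accra → Kyoto → Delhi → Dubai → Cairo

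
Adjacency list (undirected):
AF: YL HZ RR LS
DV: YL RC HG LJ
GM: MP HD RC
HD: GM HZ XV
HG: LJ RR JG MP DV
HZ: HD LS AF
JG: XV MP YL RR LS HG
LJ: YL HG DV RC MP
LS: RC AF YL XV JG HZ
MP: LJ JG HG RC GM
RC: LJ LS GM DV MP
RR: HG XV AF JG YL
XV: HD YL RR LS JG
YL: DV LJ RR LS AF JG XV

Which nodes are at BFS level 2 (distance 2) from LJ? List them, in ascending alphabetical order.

Level 0: LJ
Level 1: DV, HG, MP, RC, YL
Level 2: AF, GM, JG, LS, RR, XV
Level 3: HD, HZ

AF, GM, JG, LS, RR, XV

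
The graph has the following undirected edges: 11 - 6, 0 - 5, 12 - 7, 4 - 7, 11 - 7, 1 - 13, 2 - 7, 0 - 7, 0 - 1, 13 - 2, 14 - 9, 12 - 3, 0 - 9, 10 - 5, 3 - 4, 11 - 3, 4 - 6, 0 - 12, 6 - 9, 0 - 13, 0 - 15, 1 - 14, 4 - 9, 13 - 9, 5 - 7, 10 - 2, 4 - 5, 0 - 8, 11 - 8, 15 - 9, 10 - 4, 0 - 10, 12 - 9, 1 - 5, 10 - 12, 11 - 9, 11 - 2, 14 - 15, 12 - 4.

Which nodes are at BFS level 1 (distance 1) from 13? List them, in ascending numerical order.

0, 1, 2, 9

Level 0: 13
Level 1: 0, 1, 2, 9
Level 2: 4, 5, 6, 7, 8, 10, 11, 12, 14, 15
Level 3: 3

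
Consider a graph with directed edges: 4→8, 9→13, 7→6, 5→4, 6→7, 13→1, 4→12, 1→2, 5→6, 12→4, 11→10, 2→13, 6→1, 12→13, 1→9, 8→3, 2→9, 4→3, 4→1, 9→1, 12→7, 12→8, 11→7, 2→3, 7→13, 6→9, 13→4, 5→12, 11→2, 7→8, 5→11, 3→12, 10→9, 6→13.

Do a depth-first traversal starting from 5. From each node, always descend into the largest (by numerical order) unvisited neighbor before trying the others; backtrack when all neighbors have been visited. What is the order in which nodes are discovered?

Visit 5
5 → 12
12 → 13
13 → 4
4 → 8
8 → 3
4 → 1
1 → 9
1 → 2
12 → 7
7 → 6
5 → 11
11 → 10

5, 12, 13, 4, 8, 3, 1, 9, 2, 7, 6, 11, 10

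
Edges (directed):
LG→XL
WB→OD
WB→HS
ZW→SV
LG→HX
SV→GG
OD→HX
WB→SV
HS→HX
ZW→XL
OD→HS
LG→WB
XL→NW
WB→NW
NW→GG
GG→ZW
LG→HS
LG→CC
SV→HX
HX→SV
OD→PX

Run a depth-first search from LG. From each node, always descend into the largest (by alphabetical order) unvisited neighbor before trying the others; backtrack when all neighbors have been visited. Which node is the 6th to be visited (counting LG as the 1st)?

Visit LG
LG → XL
XL → NW
NW → GG
GG → ZW
ZW → SV
SV → HX
LG → WB
WB → OD
OD → PX
OD → HS
LG → CC

Visit order: LG, XL, NW, GG, ZW, SV, HX, WB, OD, PX, HS, CC

SV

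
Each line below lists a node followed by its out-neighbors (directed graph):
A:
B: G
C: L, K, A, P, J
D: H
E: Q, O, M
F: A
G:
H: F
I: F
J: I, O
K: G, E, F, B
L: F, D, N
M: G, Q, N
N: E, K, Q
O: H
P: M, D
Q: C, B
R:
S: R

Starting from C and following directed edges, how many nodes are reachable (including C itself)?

BFS from C visits: C, L, K, A, P, J, F, D, N, G, E, B, M, I, O, H, Q
Reachable nodes: 17 of 19 total.

17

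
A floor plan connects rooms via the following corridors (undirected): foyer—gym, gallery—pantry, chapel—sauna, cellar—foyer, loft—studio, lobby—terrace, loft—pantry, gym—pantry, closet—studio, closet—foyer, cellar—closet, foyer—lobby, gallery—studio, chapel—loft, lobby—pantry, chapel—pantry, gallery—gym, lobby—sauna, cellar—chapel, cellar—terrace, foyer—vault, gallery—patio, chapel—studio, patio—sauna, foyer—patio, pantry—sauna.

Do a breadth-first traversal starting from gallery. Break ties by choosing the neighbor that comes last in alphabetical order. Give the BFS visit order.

Visit gallery; enqueue studio, patio, pantry, gym → queue [studio, patio, pantry, gym]
Visit studio; enqueue loft, closet, chapel → queue [patio, pantry, gym, loft, closet, chapel]
Visit patio; enqueue sauna, foyer → queue [pantry, gym, loft, closet, chapel, sauna, foyer]
Visit pantry; enqueue lobby → queue [gym, loft, closet, chapel, sauna, foyer, lobby]
Visit gym → queue [loft, closet, chapel, sauna, foyer, lobby]
Visit loft → queue [closet, chapel, sauna, foyer, lobby]
Visit closet; enqueue cellar → queue [chapel, sauna, foyer, lobby, cellar]
Visit chapel → queue [sauna, foyer, lobby, cellar]
Visit sauna → queue [foyer, lobby, cellar]
Visit foyer; enqueue vault → queue [lobby, cellar, vault]
Visit lobby; enqueue terrace → queue [cellar, vault, terrace]
Visit cellar → queue [vault, terrace]
Visit vault → queue [terrace]
Visit terrace → queue []

gallery -> studio -> patio -> pantry -> gym -> loft -> closet -> chapel -> sauna -> foyer -> lobby -> cellar -> vault -> terrace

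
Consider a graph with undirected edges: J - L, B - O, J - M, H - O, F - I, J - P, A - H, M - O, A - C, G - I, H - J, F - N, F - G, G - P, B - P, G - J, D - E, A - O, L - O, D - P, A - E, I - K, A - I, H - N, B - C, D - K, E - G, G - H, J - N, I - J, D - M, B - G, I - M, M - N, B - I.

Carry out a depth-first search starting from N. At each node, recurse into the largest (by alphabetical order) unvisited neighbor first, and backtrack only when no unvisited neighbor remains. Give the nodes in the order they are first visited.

N M O L J P G I K D E A H C B F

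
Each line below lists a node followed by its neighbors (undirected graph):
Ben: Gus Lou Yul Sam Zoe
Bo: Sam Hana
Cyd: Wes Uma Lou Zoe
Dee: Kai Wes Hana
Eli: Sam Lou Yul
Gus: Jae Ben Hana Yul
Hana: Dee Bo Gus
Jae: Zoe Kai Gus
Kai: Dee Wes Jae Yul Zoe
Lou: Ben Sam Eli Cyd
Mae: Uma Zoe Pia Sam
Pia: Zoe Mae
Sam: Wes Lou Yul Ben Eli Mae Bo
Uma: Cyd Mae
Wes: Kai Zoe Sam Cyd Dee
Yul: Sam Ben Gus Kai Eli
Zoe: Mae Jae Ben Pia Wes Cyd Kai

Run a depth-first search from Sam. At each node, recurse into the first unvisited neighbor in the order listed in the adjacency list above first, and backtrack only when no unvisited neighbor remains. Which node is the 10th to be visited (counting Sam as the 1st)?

Visit Sam
Sam → Wes
Wes → Kai
Kai → Dee
Dee → Hana
Hana → Bo
Hana → Gus
Gus → Jae
Jae → Zoe
Zoe → Mae
Mae → Uma
Uma → Cyd
Cyd → Lou
Lou → Ben
Ben → Yul
Yul → Eli
Mae → Pia

Visit order: Sam, Wes, Kai, Dee, Hana, Bo, Gus, Jae, Zoe, Mae, Uma, Cyd, Lou, Ben, Yul, Eli, Pia

Mae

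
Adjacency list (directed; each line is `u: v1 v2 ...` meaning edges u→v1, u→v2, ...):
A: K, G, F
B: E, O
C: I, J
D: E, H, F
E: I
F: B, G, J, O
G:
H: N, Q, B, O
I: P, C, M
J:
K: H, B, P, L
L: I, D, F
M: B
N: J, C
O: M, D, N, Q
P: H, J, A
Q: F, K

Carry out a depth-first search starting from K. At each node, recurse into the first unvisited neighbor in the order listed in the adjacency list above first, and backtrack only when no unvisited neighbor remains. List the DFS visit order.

Visit K
K → H
H → N
N → J
N → C
C → I
I → P
P → A
A → G
A → F
F → B
B → E
B → O
O → M
O → D
O → Q
K → L

K -> H -> N -> J -> C -> I -> P -> A -> G -> F -> B -> E -> O -> M -> D -> Q -> L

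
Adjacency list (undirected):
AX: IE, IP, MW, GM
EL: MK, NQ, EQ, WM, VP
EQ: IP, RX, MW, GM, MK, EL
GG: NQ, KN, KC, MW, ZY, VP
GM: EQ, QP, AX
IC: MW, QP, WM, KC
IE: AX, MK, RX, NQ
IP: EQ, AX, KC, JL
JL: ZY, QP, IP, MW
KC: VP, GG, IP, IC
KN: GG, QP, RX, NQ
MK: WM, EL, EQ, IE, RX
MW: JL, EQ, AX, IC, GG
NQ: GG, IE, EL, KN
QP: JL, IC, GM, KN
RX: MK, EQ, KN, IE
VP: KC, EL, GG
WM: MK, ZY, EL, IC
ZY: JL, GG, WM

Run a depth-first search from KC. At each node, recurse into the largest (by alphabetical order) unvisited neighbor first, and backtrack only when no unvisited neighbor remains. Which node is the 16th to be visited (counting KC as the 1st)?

IE

Visit KC
KC → VP
VP → GG
GG → ZY
ZY → WM
WM → MK
MK → RX
RX → KN
KN → QP
QP → JL
JL → MW
MW → IC
MW → EQ
EQ → IP
IP → AX
AX → IE
IE → NQ
NQ → EL
AX → GM

Visit order: KC, VP, GG, ZY, WM, MK, RX, KN, QP, JL, MW, IC, EQ, IP, AX, IE, NQ, EL, GM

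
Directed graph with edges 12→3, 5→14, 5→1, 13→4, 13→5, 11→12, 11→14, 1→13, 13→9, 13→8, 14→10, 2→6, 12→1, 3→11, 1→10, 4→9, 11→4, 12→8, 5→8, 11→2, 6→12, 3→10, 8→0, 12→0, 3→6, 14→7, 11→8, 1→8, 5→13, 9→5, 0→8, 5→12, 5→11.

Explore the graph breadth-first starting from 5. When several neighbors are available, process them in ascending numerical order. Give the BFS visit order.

5 → 1 → 8 → 11 → 12 → 13 → 14 → 10 → 0 → 2 → 4 → 3 → 9 → 7 → 6

Visit 5; enqueue 1, 8, 11, 12, 13, 14 → queue [1, 8, 11, 12, 13, 14]
Visit 1; enqueue 10 → queue [8, 11, 12, 13, 14, 10]
Visit 8; enqueue 0 → queue [11, 12, 13, 14, 10, 0]
Visit 11; enqueue 2, 4 → queue [12, 13, 14, 10, 0, 2, 4]
Visit 12; enqueue 3 → queue [13, 14, 10, 0, 2, 4, 3]
Visit 13; enqueue 9 → queue [14, 10, 0, 2, 4, 3, 9]
Visit 14; enqueue 7 → queue [10, 0, 2, 4, 3, 9, 7]
Visit 10 → queue [0, 2, 4, 3, 9, 7]
Visit 0 → queue [2, 4, 3, 9, 7]
Visit 2; enqueue 6 → queue [4, 3, 9, 7, 6]
Visit 4 → queue [3, 9, 7, 6]
Visit 3 → queue [9, 7, 6]
Visit 9 → queue [7, 6]
Visit 7 → queue [6]
Visit 6 → queue []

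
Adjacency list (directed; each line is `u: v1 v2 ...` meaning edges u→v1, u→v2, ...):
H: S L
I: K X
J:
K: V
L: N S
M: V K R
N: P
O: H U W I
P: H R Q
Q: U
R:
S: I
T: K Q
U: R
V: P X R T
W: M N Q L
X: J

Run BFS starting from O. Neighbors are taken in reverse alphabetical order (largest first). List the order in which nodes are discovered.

Visit O; enqueue W, U, I, H → queue [W, U, I, H]
Visit W; enqueue Q, N, M, L → queue [U, I, H, Q, N, M, L]
Visit U; enqueue R → queue [I, H, Q, N, M, L, R]
Visit I; enqueue X, K → queue [H, Q, N, M, L, R, X, K]
Visit H; enqueue S → queue [Q, N, M, L, R, X, K, S]
Visit Q → queue [N, M, L, R, X, K, S]
Visit N; enqueue P → queue [M, L, R, X, K, S, P]
Visit M; enqueue V → queue [L, R, X, K, S, P, V]
Visit L → queue [R, X, K, S, P, V]
Visit R → queue [X, K, S, P, V]
Visit X; enqueue J → queue [K, S, P, V, J]
Visit K → queue [S, P, V, J]
Visit S → queue [P, V, J]
Visit P → queue [V, J]
Visit V; enqueue T → queue [J, T]
Visit J → queue [T]
Visit T → queue []

O → W → U → I → H → Q → N → M → L → R → X → K → S → P → V → J → T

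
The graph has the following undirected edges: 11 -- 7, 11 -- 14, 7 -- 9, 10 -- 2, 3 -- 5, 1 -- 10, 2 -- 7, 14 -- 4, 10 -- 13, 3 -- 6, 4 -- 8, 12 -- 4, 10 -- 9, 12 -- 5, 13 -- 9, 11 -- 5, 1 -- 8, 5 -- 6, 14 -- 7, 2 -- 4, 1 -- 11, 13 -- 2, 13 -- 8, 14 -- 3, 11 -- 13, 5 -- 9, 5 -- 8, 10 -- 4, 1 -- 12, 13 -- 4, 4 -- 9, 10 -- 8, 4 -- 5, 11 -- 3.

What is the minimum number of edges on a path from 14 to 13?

2

Level 0: 14
Level 1: 3, 4, 7, 11
Level 2: 1, 2, 5, 6, 8, 9, 10, 12, 13
13 first appears at level 2.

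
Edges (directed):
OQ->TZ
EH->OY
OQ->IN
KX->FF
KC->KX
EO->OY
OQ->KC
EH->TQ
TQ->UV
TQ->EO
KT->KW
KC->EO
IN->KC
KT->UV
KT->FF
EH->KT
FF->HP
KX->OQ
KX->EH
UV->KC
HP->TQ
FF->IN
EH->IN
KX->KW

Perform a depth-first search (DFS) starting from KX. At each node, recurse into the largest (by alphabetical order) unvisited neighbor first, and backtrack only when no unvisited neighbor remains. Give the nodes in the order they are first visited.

KX -> OQ -> TZ -> KC -> EO -> OY -> IN -> KW -> FF -> HP -> TQ -> UV -> EH -> KT

Visit KX
KX → OQ
OQ → TZ
OQ → KC
KC → EO
EO → OY
OQ → IN
KX → KW
KX → FF
FF → HP
HP → TQ
TQ → UV
KX → EH
EH → KT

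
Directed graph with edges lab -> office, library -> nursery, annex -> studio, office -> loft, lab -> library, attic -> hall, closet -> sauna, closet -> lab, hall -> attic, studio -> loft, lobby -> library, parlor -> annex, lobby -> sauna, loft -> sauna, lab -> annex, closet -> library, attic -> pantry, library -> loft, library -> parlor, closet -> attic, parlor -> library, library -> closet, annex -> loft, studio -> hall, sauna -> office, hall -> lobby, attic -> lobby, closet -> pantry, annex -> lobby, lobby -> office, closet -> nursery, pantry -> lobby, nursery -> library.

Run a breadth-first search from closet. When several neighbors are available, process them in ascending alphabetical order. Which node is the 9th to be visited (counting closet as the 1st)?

lobby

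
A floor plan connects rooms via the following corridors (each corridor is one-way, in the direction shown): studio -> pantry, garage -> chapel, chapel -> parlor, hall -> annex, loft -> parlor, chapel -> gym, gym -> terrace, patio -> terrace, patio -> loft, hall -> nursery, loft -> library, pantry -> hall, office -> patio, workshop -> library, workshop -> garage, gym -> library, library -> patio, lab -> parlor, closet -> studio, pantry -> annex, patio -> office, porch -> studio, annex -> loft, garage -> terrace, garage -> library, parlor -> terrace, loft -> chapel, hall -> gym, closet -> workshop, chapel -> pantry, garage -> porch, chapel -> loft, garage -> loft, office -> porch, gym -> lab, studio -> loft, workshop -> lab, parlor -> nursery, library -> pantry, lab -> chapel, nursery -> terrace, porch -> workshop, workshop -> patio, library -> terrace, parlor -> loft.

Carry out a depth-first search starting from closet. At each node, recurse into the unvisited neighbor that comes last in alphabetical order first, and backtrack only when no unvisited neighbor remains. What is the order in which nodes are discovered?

Visit closet
closet → workshop
workshop → patio
patio → terrace
patio → office
office → porch
porch → studio
studio → pantry
pantry → hall
hall → nursery
hall → gym
gym → library
gym → lab
lab → parlor
parlor → loft
loft → chapel
hall → annex
workshop → garage

closet workshop patio terrace office porch studio pantry hall nursery gym library lab parlor loft chapel annex garage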